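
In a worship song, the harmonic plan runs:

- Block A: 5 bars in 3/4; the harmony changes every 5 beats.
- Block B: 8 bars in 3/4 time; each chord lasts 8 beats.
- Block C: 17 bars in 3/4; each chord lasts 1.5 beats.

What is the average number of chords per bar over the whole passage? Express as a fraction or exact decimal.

A: 5 bars of 3 beats is 15 beats; at 5 beats each that's 3 chords.
B: 8 bars of 3 beats is 24 beats; at 8 beats each that's 3 chords.
C: 17 bars of 3 beats is 51 beats; at 1.5 beats each that's 34 chords.
Overall: 40 chords over 30 bars → 40/30 = 4/3 chords per bar.

4/3 chords per bar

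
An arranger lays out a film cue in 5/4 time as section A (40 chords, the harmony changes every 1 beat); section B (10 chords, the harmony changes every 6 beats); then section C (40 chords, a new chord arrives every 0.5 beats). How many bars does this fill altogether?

A: 40 × 1 = 40 beats = 8 bars.
B: 10 × 6 = 60 beats = 12 bars.
C: 40 × 0.5 = 20 beats = 4 bars.
Total: 8 + 12 + 4 = 24 bars.

24 bars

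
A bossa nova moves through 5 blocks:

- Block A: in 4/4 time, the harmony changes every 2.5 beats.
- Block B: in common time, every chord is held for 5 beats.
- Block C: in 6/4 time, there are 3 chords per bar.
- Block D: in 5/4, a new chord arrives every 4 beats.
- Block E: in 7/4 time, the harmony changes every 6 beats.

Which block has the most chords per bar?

Block C

A: 4/2.5 = 1.6 chords/bar.
B: 4/5 = 0.8 chords/bar.
C: 6/2 = 3 chords/bar.
D: 5/4 = 1.25 chords/bar.
E: 7/6 = 7/6 chords/bar.
Fastest is C at 3 chords/bar.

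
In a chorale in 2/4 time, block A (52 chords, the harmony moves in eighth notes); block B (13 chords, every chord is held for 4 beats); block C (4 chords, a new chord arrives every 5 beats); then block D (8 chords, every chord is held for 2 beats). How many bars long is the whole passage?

A: 52 × 0.5 = 26 beats = 13 bars.
B: 13 × 4 = 52 beats = 26 bars.
C: 4 × 5 = 20 beats = 10 bars.
D: 8 × 2 = 16 beats = 8 bars.
Total: 13 + 26 + 10 + 8 = 57 bars.

57 bars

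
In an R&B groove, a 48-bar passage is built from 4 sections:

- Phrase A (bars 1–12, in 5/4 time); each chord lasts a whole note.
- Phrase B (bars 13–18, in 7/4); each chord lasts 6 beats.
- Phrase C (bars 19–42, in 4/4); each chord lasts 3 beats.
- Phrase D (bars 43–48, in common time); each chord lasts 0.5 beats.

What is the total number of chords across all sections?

A: 12 bars × 5 beats = 60 beats; 4 beats/chord → 15 chords.
B: 6 bars × 7 beats = 42 beats; 6 beats/chord → 7 chords.
C: 24 bars × 4 beats = 96 beats; 3 beats/chord → 32 chords.
D: 6 bars × 4 beats = 24 beats; 0.5 beats/chord → 48 chords.
Total: 15 + 7 + 32 + 48 = 102.

102 chords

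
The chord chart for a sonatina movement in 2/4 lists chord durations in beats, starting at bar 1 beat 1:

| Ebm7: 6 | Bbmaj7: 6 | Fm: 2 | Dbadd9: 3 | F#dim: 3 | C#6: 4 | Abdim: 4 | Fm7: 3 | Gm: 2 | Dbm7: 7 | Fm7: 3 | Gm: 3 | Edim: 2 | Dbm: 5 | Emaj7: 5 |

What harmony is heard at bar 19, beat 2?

Dbm7

Beat 2 of bar 19 is beat (19−1)×2 + 2 = 38 overall.
Running totals: Ebm7 ends at 6, Bbmaj7 ends at 12, Fm ends at 14, Dbadd9 ends at 17, F#dim ends at 20, C#6 ends at 24, Abdim ends at 28, Fm7 ends at 31, Gm ends at 33, Dbm7 ends at 40.
Beat 38 falls within Dbm7.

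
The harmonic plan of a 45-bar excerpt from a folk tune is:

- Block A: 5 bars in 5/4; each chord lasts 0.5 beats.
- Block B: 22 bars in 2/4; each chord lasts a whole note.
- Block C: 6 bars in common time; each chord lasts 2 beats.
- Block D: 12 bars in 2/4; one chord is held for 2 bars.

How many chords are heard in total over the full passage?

A has 25 beats and chords last 0.5 each, so 50 chords.
B has 44 beats and chords last 4 each, so 11 chords.
C has 24 beats and chords last 2 each, so 12 chords.
D has 24 beats and chords last 4 each, so 6 chords.
Total: 50 + 11 + 12 + 6 = 79.

79 chords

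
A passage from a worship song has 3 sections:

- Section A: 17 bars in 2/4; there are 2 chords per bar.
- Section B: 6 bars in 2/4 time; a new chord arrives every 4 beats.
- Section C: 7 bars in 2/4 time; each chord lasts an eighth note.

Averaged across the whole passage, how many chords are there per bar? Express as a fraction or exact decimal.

13/6 chords per bar

A: 17 × 2 = 34 beats ÷ 1 = 34 chords.
B: 6 × 2 = 12 beats ÷ 4 = 3 chords.
C: 7 × 2 = 14 beats ÷ 0.5 = 28 chords.
Overall: 65 chords over 30 bars → 65/30 = 13/6 chords per bar.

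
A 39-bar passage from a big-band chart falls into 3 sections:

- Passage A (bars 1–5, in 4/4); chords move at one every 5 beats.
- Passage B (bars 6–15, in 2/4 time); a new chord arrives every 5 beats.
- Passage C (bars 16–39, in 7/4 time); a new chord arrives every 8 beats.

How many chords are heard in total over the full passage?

29 chords

A: 5·4 = 20 beats, 20/5 = 4 chords.
B: 10·2 = 20 beats, 20/5 = 4 chords.
C: 24·7 = 168 beats, 168/8 = 21 chords.
Total: 4 + 4 + 21 = 29.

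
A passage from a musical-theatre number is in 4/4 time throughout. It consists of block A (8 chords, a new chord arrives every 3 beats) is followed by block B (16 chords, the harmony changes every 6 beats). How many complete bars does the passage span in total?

A: 8 × 3 = 24 beats = 6 bars.
B: 16 × 6 = 96 beats = 24 bars.
Total: 6 + 24 = 30 bars.

30 bars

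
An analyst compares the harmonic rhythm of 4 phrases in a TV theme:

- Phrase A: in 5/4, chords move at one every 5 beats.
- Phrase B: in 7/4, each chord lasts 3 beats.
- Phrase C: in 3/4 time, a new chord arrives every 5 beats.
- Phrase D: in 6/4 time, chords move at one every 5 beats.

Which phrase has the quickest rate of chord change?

Phrase B

A: 5 beats/bar ÷ 5 beats/chord = 1 chord/bar.
B: 7 beats/bar ÷ 3 beats/chord = 7/3 chords/bar.
C: 3 beats/bar ÷ 5 beats/chord = 0.6 chords/bar.
D: 6 beats/bar ÷ 5 beats/chord = 1.2 chords/bar.
Fastest is B at 7/3 chords/bar.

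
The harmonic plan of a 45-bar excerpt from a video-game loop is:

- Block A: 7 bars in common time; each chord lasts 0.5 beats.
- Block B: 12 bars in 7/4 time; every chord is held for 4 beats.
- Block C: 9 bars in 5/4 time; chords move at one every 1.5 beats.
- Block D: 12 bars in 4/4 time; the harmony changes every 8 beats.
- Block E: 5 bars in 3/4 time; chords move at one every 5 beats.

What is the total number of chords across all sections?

116 chords

A has 28 beats and chords last 0.5 each, so 56 chords.
B has 84 beats and chords last 4 each, so 21 chords.
C has 45 beats and chords last 1.5 each, so 30 chords.
D has 48 beats and chords last 8 each, so 6 chords.
E has 15 beats and chords last 5 each, so 3 chords.
Total: 56 + 21 + 30 + 6 + 3 = 116.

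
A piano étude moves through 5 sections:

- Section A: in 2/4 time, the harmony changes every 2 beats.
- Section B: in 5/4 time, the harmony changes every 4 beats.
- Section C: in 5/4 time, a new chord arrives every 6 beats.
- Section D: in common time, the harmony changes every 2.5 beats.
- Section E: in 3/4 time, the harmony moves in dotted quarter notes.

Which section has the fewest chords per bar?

A: each chord is 2 beats in 2/4, so 1 per bar.
B: each chord is 4 beats in 5/4, so 1.25 per bar.
C: each chord is 6 beats in 5/4, so 5/6 per bar.
D: each chord is 2.5 beats in 4/4, so 1.6 per bar.
E: each chord is 1.5 beats in 3/4, so 2 per bar.
Slowest is C at 5/6 chords/bar.

Section C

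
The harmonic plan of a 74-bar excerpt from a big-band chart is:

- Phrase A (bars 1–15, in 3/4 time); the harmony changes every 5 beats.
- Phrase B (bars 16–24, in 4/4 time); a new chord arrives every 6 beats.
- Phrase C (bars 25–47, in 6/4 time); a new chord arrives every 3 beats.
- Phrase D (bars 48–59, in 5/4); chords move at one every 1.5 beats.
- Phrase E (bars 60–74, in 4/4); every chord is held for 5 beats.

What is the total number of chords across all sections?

113 chords

A has 45 beats and chords last 5 each, so 9 chords.
B has 36 beats and chords last 6 each, so 6 chords.
C has 138 beats and chords last 3 each, so 46 chords.
D has 60 beats and chords last 1.5 each, so 40 chords.
E has 60 beats and chords last 5 each, so 12 chords.
Total: 9 + 6 + 46 + 40 + 12 = 113.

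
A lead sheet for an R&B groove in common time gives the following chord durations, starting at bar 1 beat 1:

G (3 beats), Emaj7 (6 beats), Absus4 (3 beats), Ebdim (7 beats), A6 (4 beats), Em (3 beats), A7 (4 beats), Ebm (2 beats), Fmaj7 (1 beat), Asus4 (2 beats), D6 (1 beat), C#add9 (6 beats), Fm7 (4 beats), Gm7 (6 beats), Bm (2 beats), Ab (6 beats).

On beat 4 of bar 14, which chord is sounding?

Ab

Beat 4 of bar 14 is beat (14−1)×4 + 4 = 56 overall.
Running totals: G ends at 3, Emaj7 ends at 9, Absus4 ends at 12, Ebdim ends at 19, A6 ends at 23, Em ends at 26, A7 ends at 30, Ebm ends at 32, Fmaj7 ends at 33, Asus4 ends at 35, D6 ends at 36, C#add9 ends at 42, Fm7 ends at 46, Gm7 ends at 52, Bm ends at 54, Ab ends at 60.
Beat 56 falls within Ab.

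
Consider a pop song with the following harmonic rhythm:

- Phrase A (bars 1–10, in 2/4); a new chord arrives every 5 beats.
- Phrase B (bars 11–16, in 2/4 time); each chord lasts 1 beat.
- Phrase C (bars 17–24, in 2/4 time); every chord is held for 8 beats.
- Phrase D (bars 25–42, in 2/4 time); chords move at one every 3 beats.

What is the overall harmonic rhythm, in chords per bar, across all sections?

5/7 chords per bar

A: 10 × 2 = 20 beats ÷ 5 = 4 chords.
B: 6 × 2 = 12 beats ÷ 1 = 12 chords.
C: 8 × 2 = 16 beats ÷ 8 = 2 chords.
D: 18 × 2 = 36 beats ÷ 3 = 12 chords.
Overall: 30 chords over 42 bars → 30/42 = 5/7 chords per bar.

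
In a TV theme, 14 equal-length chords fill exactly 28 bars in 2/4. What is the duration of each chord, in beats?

4 beats

28 bars × 2 beats/bar = 56 beats total.
56 beats ÷ 14 chords = 4 beats per chord.
(That is a whole note.)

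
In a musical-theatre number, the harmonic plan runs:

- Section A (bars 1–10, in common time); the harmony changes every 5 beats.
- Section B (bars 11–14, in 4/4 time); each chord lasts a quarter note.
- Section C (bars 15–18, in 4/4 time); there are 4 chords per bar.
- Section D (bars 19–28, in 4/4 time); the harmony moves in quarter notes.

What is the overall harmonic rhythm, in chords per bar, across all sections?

A: 10 bars of 4 beats is 40 beats; at 5 beats each that's 8 chords.
B: 4 bars of 4 beats is 16 beats; at 1 beat each that's 16 chords.
C: 4 bars of 4 beats is 16 beats; at 1 beat each that's 16 chords.
D: 10 bars of 4 beats is 40 beats; at 1 beat each that's 40 chords.
Overall: 80 chords over 28 bars → 80/28 = 20/7 chords per bar.

20/7 chords per bar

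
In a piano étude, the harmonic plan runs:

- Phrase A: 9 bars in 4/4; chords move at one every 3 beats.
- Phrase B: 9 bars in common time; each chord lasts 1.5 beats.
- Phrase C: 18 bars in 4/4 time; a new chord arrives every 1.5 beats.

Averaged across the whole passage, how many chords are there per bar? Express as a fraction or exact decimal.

7/3 chords per bar

A: 9 bars of 4 beats is 36 beats; at 3 beats each that's 12 chords.
B: 9 bars of 4 beats is 36 beats; at 1.5 beats each that's 24 chords.
C: 18 bars of 4 beats is 72 beats; at 1.5 beats each that's 48 chords.
Overall: 84 chords over 36 bars → 84/36 = 7/3 chords per bar.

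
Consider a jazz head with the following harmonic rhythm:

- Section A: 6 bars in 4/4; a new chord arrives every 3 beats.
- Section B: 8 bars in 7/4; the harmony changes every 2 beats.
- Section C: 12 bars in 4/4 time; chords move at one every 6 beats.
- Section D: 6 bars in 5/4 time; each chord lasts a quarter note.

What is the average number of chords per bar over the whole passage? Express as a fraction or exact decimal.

37/16 chords per bar

A: 6 × 4 = 24 beats ÷ 3 = 8 chords.
B: 8 × 7 = 56 beats ÷ 2 = 28 chords.
C: 12 × 4 = 48 beats ÷ 6 = 8 chords.
D: 6 × 5 = 30 beats ÷ 1 = 30 chords.
Overall: 74 chords over 32 bars → 74/32 = 37/16 chords per bar.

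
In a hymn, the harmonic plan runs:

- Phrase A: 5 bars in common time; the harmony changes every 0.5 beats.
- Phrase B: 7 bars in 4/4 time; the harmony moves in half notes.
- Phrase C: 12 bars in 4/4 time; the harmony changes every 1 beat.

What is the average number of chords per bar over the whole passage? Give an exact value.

4.25 chords per bar

A: 5 × 4 = 20 beats ÷ 0.5 = 40 chords.
B: 7 × 4 = 28 beats ÷ 2 = 14 chords.
C: 12 × 4 = 48 beats ÷ 1 = 48 chords.
Overall: 102 chords over 24 bars → 102/24 = 4.25 chords per bar.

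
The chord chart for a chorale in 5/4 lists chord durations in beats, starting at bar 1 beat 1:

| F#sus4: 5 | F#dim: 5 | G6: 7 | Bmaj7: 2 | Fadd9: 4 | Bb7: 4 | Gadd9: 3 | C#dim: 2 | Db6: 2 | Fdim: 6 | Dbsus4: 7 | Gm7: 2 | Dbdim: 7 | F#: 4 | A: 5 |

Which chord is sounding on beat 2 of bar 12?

F#

Beat 2 of bar 12 is beat (12−1)×5 + 2 = 57 overall.
Running totals: F#sus4 ends at 5, F#dim ends at 10, G6 ends at 17, Bmaj7 ends at 19, Fadd9 ends at 23, Bb7 ends at 27, Gadd9 ends at 30, C#dim ends at 32, Db6 ends at 34, Fdim ends at 40, Dbsus4 ends at 47, Gm7 ends at 49, Dbdim ends at 56, F# ends at 60.
Beat 57 falls within F#.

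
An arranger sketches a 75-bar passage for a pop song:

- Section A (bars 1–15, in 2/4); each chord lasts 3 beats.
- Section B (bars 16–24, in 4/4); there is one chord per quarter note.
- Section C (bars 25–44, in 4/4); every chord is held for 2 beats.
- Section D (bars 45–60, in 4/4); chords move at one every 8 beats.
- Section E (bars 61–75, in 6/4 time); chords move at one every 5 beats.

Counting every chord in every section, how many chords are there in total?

112 chords

A: 15·2 = 30 beats, 30/3 = 10 chords.
B: 9·4 = 36 beats, 36/1 = 36 chords.
C: 20·4 = 80 beats, 80/2 = 40 chords.
D: 16·4 = 64 beats, 64/8 = 8 chords.
E: 15·6 = 90 beats, 90/5 = 18 chords.
Total: 10 + 36 + 40 + 8 + 18 = 112.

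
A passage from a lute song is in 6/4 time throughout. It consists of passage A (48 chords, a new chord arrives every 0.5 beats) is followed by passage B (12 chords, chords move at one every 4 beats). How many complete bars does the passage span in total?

A: 48 × 0.5 = 24 beats = 4 bars.
B: 12 × 4 = 48 beats = 8 bars.
Total: 4 + 8 = 12 bars.

12 bars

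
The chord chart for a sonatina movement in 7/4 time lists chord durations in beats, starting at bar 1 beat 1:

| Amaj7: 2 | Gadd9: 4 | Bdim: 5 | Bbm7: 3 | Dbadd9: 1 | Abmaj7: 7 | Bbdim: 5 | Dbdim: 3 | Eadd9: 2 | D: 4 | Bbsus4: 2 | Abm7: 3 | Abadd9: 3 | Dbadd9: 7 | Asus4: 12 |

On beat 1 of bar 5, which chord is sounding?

Dbdim

Beat 1 of bar 5 is beat (5−1)×7 + 1 = 29 overall.
Running totals: Amaj7 ends at 2, Gadd9 ends at 6, Bdim ends at 11, Bbm7 ends at 14, Dbadd9 ends at 15, Abmaj7 ends at 22, Bbdim ends at 27, Dbdim ends at 30.
Beat 29 falls within Dbdim.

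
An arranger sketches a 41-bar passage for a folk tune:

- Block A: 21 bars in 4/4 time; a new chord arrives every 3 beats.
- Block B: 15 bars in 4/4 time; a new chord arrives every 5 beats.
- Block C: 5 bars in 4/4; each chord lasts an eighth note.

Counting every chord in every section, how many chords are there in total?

80 chords

A: 21·4 = 84 beats, 84/3 = 28 chords.
B: 15·4 = 60 beats, 60/5 = 12 chords.
C: 5·4 = 20 beats, 20/0.5 = 40 chords.
Total: 28 + 12 + 40 = 80.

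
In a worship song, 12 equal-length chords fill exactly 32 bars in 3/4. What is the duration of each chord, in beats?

8 beats

32 bars × 3 beats/bar = 96 beats total.
96 beats ÷ 12 chords = 8 beats per chord.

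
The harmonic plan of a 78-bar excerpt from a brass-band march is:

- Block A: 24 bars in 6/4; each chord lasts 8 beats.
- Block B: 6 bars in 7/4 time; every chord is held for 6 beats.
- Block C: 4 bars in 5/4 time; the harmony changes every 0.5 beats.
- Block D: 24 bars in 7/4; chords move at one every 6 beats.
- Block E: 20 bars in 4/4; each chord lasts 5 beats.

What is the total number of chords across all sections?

A: 24 bars × 6 beats = 144 beats; 8 beats/chord → 18 chords.
B: 6 bars × 7 beats = 42 beats; 6 beats/chord → 7 chords.
C: 4 bars × 5 beats = 20 beats; 0.5 beats/chord → 40 chords.
D: 24 bars × 7 beats = 168 beats; 6 beats/chord → 28 chords.
E: 20 bars × 4 beats = 80 beats; 5 beats/chord → 16 chords.
Total: 18 + 7 + 40 + 28 + 16 = 109.

109 chords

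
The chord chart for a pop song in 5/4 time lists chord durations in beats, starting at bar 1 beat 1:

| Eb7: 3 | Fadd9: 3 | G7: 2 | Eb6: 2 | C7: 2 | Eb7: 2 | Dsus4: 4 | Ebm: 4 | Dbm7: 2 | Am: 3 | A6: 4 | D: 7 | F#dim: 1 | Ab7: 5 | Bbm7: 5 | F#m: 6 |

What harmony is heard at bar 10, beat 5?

F#m

Beat 5 of bar 10 is beat (10−1)×5 + 5 = 50 overall.
Running totals: Eb7 ends at 3, Fadd9 ends at 6, G7 ends at 8, Eb6 ends at 10, C7 ends at 12, Eb7 ends at 14, Dsus4 ends at 18, Ebm ends at 22, Dbm7 ends at 24, Am ends at 27, A6 ends at 31, D ends at 38, F#dim ends at 39, Ab7 ends at 44, Bbm7 ends at 49, F#m ends at 55.
Beat 50 falls within F#m.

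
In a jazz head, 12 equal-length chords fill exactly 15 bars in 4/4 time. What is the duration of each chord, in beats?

15 bars × 4 beats/bar = 60 beats total.
60 beats ÷ 12 chords = 5 beats per chord.

5 beats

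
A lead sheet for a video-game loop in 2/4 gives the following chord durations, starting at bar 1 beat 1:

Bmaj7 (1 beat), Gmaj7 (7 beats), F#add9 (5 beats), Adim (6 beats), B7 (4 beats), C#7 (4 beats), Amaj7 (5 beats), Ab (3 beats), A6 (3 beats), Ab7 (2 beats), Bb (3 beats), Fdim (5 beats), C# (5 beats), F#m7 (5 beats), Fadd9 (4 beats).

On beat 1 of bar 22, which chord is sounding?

Bb

Beat 1 of bar 22 is beat (22−1)×2 + 1 = 43 overall.
Running totals: Bmaj7 ends at 1, Gmaj7 ends at 8, F#add9 ends at 13, Adim ends at 19, B7 ends at 23, C#7 ends at 27, Amaj7 ends at 32, Ab ends at 35, A6 ends at 38, Ab7 ends at 40, Bb ends at 43.
Beat 43 falls within Bb.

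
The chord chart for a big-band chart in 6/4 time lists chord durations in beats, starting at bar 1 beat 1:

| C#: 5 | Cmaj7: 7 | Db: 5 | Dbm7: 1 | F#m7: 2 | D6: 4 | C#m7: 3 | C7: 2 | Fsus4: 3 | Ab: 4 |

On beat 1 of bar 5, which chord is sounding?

C#m7

Beat 1 of bar 5 is beat (5−1)×6 + 1 = 25 overall.
Running totals: C# ends at 5, Cmaj7 ends at 12, Db ends at 17, Dbm7 ends at 18, F#m7 ends at 20, D6 ends at 24, C#m7 ends at 27.
Beat 25 falls within C#m7.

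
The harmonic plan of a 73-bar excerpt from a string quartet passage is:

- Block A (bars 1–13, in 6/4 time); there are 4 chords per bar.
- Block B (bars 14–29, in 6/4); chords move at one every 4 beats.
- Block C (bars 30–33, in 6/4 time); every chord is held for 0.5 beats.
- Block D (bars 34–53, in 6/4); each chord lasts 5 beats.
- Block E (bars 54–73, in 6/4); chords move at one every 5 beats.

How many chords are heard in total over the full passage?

172 chords

A: 13 bars × 6 beats = 78 beats; 1.5 beats/chord → 52 chords.
B: 16 bars × 6 beats = 96 beats; 4 beats/chord → 24 chords.
C: 4 bars × 6 beats = 24 beats; 0.5 beats/chord → 48 chords.
D: 20 bars × 6 beats = 120 beats; 5 beats/chord → 24 chords.
E: 20 bars × 6 beats = 120 beats; 5 beats/chord → 24 chords.
Total: 52 + 24 + 48 + 24 + 24 = 172.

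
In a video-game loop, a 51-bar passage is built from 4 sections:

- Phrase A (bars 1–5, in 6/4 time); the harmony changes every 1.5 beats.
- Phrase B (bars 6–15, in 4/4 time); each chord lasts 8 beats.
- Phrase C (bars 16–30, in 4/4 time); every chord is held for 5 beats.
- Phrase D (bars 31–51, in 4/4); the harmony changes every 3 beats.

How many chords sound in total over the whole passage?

A: 5 bars × 6 beats = 30 beats; 1.5 beats/chord → 20 chords.
B: 10 bars × 4 beats = 40 beats; 8 beats/chord → 5 chords.
C: 15 bars × 4 beats = 60 beats; 5 beats/chord → 12 chords.
D: 21 bars × 4 beats = 84 beats; 3 beats/chord → 28 chords.
Total: 20 + 5 + 12 + 28 = 65.

65 chords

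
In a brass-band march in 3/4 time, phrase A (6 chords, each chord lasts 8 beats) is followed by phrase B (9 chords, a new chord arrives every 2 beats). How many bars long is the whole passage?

A: 6 × 8 = 48 beats = 16 bars.
B: 9 × 2 = 18 beats = 6 bars.
Total: 16 + 6 = 22 bars.

22 bars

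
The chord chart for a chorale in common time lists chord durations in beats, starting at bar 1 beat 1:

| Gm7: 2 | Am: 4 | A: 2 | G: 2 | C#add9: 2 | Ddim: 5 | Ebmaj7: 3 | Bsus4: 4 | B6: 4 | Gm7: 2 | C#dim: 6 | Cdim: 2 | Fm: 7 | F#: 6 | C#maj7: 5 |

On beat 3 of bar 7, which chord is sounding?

B6

Beat 3 of bar 7 is beat (7−1)×4 + 3 = 27 overall.
Running totals: Gm7 ends at 2, Am ends at 6, A ends at 8, G ends at 10, C#add9 ends at 12, Ddim ends at 17, Ebmaj7 ends at 20, Bsus4 ends at 24, B6 ends at 28.
Beat 27 falls within B6.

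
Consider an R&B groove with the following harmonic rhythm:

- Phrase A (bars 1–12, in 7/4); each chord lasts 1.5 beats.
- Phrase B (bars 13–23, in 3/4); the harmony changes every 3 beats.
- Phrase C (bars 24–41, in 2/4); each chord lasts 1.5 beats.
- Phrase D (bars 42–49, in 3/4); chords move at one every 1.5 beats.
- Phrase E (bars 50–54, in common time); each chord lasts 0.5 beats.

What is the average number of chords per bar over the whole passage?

49/18 chords per bar

A: 12 × 7 = 84 beats ÷ 1.5 = 56 chords.
B: 11 × 3 = 33 beats ÷ 3 = 11 chords.
C: 18 × 2 = 36 beats ÷ 1.5 = 24 chords.
D: 8 × 3 = 24 beats ÷ 1.5 = 16 chords.
E: 5 × 4 = 20 beats ÷ 0.5 = 40 chords.
Overall: 147 chords over 54 bars → 147/54 = 49/18 chords per bar.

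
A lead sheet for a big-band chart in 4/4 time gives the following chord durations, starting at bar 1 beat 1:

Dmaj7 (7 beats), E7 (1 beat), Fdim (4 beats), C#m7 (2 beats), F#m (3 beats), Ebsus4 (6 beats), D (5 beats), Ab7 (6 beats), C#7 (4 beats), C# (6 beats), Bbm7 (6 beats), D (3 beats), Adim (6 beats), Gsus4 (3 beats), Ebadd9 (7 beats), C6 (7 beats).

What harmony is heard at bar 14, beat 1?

D

Beat 1 of bar 14 is beat (14−1)×4 + 1 = 53 overall.
Running totals: Dmaj7 ends at 7, E7 ends at 8, Fdim ends at 12, C#m7 ends at 14, F#m ends at 17, Ebsus4 ends at 23, D ends at 28, Ab7 ends at 34, C#7 ends at 38, C# ends at 44, Bbm7 ends at 50, D ends at 53.
Beat 53 falls within D.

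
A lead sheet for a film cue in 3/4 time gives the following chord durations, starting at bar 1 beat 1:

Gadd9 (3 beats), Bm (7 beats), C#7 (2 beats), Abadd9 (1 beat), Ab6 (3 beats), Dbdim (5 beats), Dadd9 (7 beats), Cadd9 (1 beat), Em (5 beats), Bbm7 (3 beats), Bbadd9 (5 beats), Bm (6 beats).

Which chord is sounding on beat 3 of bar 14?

Beat 3 of bar 14 is beat (14−1)×3 + 3 = 42 overall.
Running totals: Gadd9 ends at 3, Bm ends at 10, C#7 ends at 12, Abadd9 ends at 13, Ab6 ends at 16, Dbdim ends at 21, Dadd9 ends at 28, Cadd9 ends at 29, Em ends at 34, Bbm7 ends at 37, Bbadd9 ends at 42.
Beat 42 falls within Bbadd9.

Bbadd9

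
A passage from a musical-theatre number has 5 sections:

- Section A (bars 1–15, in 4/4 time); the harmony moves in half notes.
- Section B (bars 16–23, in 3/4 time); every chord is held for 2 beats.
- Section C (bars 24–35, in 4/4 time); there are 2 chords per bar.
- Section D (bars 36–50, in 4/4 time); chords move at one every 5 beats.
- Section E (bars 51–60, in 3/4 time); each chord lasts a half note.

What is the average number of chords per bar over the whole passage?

1.55 chords per bar

A: 15 × 4 = 60 beats ÷ 2 = 30 chords.
B: 8 × 3 = 24 beats ÷ 2 = 12 chords.
C: 12 × 4 = 48 beats ÷ 2 = 24 chords.
D: 15 × 4 = 60 beats ÷ 5 = 12 chords.
E: 10 × 3 = 30 beats ÷ 2 = 15 chords.
Overall: 93 chords over 60 bars → 93/60 = 1.55 chords per bar.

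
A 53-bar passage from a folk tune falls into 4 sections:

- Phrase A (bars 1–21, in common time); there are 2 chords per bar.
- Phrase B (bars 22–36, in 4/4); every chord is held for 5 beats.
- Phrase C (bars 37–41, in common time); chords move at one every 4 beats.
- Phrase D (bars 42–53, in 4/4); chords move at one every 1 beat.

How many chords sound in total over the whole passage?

A: 21·4 = 84 beats, 84/2 = 42 chords.
B: 15·4 = 60 beats, 60/5 = 12 chords.
C: 5·4 = 20 beats, 20/4 = 5 chords.
D: 12·4 = 48 beats, 48/1 = 48 chords.
Total: 42 + 12 + 5 + 48 = 107.

107 chords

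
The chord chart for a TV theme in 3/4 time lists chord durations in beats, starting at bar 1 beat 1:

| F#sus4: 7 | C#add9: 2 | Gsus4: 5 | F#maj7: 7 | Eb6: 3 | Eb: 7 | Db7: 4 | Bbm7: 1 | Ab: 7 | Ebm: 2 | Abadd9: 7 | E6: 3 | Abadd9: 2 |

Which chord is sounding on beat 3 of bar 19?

Abadd9

Beat 3 of bar 19 is beat (19−1)×3 + 3 = 57 overall.
Running totals: F#sus4 ends at 7, C#add9 ends at 9, Gsus4 ends at 14, F#maj7 ends at 21, Eb6 ends at 24, Eb ends at 31, Db7 ends at 35, Bbm7 ends at 36, Ab ends at 43, Ebm ends at 45, Abadd9 ends at 52, E6 ends at 55, Abadd9 ends at 57.
Beat 57 falls within Abadd9.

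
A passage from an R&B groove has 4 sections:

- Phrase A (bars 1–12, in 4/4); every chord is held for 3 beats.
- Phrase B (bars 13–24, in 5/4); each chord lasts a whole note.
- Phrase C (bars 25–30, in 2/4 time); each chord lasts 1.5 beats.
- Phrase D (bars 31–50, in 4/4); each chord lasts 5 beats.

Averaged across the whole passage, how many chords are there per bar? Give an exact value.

A: 12 × 4 = 48 beats ÷ 3 = 16 chords.
B: 12 × 5 = 60 beats ÷ 4 = 15 chords.
C: 6 × 2 = 12 beats ÷ 1.5 = 8 chords.
D: 20 × 4 = 80 beats ÷ 5 = 16 chords.
Overall: 55 chords over 50 bars → 55/50 = 1.1 chords per bar.

1.1 chords per bar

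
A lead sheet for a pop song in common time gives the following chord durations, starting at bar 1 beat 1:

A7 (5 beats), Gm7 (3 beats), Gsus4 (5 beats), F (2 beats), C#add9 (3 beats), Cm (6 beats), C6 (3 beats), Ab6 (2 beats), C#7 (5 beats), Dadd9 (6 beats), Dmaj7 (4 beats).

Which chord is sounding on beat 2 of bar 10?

Dadd9

Beat 2 of bar 10 is beat (10−1)×4 + 2 = 38 overall.
Running totals: A7 ends at 5, Gm7 ends at 8, Gsus4 ends at 13, F ends at 15, C#add9 ends at 18, Cm ends at 24, C6 ends at 27, Ab6 ends at 29, C#7 ends at 34, Dadd9 ends at 40.
Beat 38 falls within Dadd9.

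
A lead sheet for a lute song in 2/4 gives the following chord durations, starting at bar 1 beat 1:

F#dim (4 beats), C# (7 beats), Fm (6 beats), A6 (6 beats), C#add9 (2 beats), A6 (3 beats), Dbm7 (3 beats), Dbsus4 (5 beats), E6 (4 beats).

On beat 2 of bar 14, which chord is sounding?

Beat 2 of bar 14 is beat (14−1)×2 + 2 = 28 overall.
Running totals: F#dim ends at 4, C# ends at 11, Fm ends at 17, A6 ends at 23, C#add9 ends at 25, A6 ends at 28.
Beat 28 falls within A6.

A6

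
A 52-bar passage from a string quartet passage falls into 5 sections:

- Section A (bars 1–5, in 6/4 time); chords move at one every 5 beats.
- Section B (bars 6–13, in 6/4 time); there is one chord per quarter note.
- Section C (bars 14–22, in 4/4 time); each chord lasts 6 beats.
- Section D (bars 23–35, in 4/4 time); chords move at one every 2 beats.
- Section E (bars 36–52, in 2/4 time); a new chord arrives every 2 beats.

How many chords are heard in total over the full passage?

A: 5·6 = 30 beats, 30/5 = 6 chords.
B: 8·6 = 48 beats, 48/1 = 48 chords.
C: 9·4 = 36 beats, 36/6 = 6 chords.
D: 13·4 = 52 beats, 52/2 = 26 chords.
E: 17·2 = 34 beats, 34/2 = 17 chords.
Total: 6 + 48 + 6 + 26 + 17 = 103.

103 chords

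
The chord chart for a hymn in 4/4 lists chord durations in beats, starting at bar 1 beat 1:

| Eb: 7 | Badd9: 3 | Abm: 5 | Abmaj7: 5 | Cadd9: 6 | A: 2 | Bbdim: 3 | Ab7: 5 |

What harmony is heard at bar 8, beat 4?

Beat 4 of bar 8 is beat (8−1)×4 + 4 = 32 overall.
Running totals: Eb ends at 7, Badd9 ends at 10, Abm ends at 15, Abmaj7 ends at 20, Cadd9 ends at 26, A ends at 28, Bbdim ends at 31, Ab7 ends at 36.
Beat 32 falls within Ab7.

Ab7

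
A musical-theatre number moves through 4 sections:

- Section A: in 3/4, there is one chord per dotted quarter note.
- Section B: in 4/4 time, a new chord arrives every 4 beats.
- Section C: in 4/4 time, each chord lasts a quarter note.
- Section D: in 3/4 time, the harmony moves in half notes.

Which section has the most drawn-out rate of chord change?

Section B

A: 3/1.5 = 2 chords/bar.
B: 4/4 = 1 chord/bar.
C: 4/1 = 4 chords/bar.
D: 3/2 = 1.5 chords/bar.
Slowest is B at 1 chords/bar.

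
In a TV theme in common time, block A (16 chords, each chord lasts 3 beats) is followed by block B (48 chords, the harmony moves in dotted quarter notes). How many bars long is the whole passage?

30 bars

A: 16 × 3 = 48 beats = 12 bars.
B: 48 × 1.5 = 72 beats = 18 bars.
Total: 12 + 18 = 30 bars.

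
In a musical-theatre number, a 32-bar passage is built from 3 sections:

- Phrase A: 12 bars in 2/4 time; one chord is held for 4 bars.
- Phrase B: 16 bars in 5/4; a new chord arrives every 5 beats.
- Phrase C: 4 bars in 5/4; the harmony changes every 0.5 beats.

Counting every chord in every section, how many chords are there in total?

A: 12 bars × 2 beats = 24 beats; 8 beats/chord → 3 chords.
B: 16 bars × 5 beats = 80 beats; 5 beats/chord → 16 chords.
C: 4 bars × 5 beats = 20 beats; 0.5 beats/chord → 40 chords.
Total: 3 + 16 + 40 = 59.

59 chords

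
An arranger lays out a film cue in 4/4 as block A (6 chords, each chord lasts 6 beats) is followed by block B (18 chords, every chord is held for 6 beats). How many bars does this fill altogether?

36 bars

A: 6 × 6 = 36 beats = 9 bars.
B: 18 × 6 = 108 beats = 27 bars.
Total: 9 + 27 = 36 bars.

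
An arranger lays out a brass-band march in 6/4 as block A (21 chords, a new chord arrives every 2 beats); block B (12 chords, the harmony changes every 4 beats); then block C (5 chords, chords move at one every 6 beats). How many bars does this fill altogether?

A: 21 × 2 = 42 beats = 7 bars.
B: 12 × 4 = 48 beats = 8 bars.
C: 5 × 6 = 30 beats = 5 bars.
Total: 7 + 8 + 5 = 20 bars.

20 bars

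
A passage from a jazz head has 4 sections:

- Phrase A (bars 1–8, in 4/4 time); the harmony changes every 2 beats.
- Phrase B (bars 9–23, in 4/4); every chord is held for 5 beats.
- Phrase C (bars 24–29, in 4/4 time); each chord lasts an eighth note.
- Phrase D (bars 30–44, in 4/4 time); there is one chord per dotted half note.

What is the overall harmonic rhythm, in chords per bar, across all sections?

A: 8 × 4 = 32 beats ÷ 2 = 16 chords.
B: 15 × 4 = 60 beats ÷ 5 = 12 chords.
C: 6 × 4 = 24 beats ÷ 0.5 = 48 chords.
D: 15 × 4 = 60 beats ÷ 3 = 20 chords.
Overall: 96 chords over 44 bars → 96/44 = 24/11 chords per bar.

24/11 chords per bar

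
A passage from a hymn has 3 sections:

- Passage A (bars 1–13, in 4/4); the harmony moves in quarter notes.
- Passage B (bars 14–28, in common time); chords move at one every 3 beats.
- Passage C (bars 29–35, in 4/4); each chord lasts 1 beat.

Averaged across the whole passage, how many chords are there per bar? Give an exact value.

20/7 chords per bar

A: 13 bars of 4 beats is 52 beats; at 1 beat each that's 52 chords.
B: 15 bars of 4 beats is 60 beats; at 3 beats each that's 20 chords.
C: 7 bars of 4 beats is 28 beats; at 1 beat each that's 28 chords.
Overall: 100 chords over 35 bars → 100/35 = 20/7 chords per bar.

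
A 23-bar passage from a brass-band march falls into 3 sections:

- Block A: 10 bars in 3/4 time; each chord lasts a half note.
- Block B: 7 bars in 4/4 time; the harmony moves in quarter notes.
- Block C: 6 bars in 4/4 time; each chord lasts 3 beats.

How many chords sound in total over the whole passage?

51 chords

A: 10·3 = 30 beats, 30/2 = 15 chords.
B: 7·4 = 28 beats, 28/1 = 28 chords.
C: 6·4 = 24 beats, 24/3 = 8 chords.
Total: 15 + 28 + 8 = 51.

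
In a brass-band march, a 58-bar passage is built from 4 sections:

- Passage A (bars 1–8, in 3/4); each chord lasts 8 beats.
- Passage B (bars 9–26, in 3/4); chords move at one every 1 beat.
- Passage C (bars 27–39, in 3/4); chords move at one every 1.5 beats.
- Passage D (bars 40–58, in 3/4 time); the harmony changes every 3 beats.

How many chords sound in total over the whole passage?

A: 8·3 = 24 beats, 24/8 = 3 chords.
B: 18·3 = 54 beats, 54/1 = 54 chords.
C: 13·3 = 39 beats, 39/1.5 = 26 chords.
D: 19·3 = 57 beats, 57/3 = 19 chords.
Total: 3 + 54 + 26 + 19 = 102.

102 chords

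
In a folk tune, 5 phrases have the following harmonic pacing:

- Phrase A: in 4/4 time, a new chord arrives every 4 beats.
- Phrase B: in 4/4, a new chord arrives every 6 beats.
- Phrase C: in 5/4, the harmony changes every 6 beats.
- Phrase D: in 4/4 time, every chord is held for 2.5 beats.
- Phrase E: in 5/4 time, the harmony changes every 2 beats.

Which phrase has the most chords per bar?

A: 4 beats/bar ÷ 4 beats/chord = 1 chord/bar.
B: 4 beats/bar ÷ 6 beats/chord = 2/3 chords/bar.
C: 5 beats/bar ÷ 6 beats/chord = 5/6 chords/bar.
D: 4 beats/bar ÷ 2.5 beats/chord = 1.6 chords/bar.
E: 5 beats/bar ÷ 2 beats/chord = 2.5 chords/bar.
Fastest is E at 2.5 chords/bar.

Phrase E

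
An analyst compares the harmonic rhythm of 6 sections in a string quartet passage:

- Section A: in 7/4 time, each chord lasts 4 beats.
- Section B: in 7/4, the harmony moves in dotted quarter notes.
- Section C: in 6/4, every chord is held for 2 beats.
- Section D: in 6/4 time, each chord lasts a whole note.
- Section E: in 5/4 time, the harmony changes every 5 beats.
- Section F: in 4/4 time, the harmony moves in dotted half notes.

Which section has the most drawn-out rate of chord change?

Section E

A: 7/4 = 1.75 chords/bar.
B: 7/1.5 = 14/3 chords/bar.
C: 6/2 = 3 chords/bar.
D: 6/4 = 1.5 chords/bar.
E: 5/5 = 1 chord/bar.
F: 4/3 = 4/3 chords/bar.
Slowest is E at 1 chords/bar.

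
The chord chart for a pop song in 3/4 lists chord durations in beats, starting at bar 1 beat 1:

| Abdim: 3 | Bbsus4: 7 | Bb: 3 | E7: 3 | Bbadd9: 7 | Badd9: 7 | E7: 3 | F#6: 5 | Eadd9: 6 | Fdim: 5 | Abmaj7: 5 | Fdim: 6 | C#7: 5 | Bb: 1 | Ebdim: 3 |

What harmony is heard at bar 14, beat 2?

Eadd9

Beat 2 of bar 14 is beat (14−1)×3 + 2 = 41 overall.
Running totals: Abdim ends at 3, Bbsus4 ends at 10, Bb ends at 13, E7 ends at 16, Bbadd9 ends at 23, Badd9 ends at 30, E7 ends at 33, F#6 ends at 38, Eadd9 ends at 44.
Beat 41 falls within Eadd9.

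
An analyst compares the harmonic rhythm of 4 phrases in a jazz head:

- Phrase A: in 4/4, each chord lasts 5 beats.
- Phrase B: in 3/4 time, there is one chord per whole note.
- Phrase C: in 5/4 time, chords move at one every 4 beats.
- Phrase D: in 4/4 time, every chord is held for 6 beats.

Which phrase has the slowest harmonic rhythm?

Phrase D

A: each chord is 5 beats in 4/4, so 0.8 per bar.
B: each chord is 4 beats in 3/4, so 0.75 per bar.
C: each chord is 4 beats in 5/4, so 1.25 per bar.
D: each chord is 6 beats in 4/4, so 2/3 per bar.
Slowest is D at 2/3 chords/bar.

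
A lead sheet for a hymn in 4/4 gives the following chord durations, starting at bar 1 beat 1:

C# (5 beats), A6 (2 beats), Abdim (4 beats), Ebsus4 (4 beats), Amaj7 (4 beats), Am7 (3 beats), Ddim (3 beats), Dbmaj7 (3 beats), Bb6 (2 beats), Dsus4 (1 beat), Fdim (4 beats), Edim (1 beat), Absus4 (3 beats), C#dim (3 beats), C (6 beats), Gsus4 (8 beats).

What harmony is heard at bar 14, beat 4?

Beat 4 of bar 14 is beat (14−1)×4 + 4 = 56 overall.
Running totals: C# ends at 5, A6 ends at 7, Abdim ends at 11, Ebsus4 ends at 15, Amaj7 ends at 19, Am7 ends at 22, Ddim ends at 25, Dbmaj7 ends at 28, Bb6 ends at 30, Dsus4 ends at 31, Fdim ends at 35, Edim ends at 36, Absus4 ends at 39, C#dim ends at 42, C ends at 48, Gsus4 ends at 56.
Beat 56 falls within Gsus4.

Gsus4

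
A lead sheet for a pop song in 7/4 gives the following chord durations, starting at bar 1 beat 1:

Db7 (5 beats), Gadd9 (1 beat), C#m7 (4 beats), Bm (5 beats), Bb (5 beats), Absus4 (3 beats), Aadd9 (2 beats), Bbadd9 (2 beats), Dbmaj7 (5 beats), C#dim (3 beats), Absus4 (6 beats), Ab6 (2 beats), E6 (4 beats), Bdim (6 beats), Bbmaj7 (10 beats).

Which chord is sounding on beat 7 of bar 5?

Beat 7 of bar 5 is beat (5−1)×7 + 7 = 35 overall.
Running totals: Db7 ends at 5, Gadd9 ends at 6, C#m7 ends at 10, Bm ends at 15, Bb ends at 20, Absus4 ends at 23, Aadd9 ends at 25, Bbadd9 ends at 27, Dbmaj7 ends at 32, C#dim ends at 35.
Beat 35 falls within C#dim.

C#dim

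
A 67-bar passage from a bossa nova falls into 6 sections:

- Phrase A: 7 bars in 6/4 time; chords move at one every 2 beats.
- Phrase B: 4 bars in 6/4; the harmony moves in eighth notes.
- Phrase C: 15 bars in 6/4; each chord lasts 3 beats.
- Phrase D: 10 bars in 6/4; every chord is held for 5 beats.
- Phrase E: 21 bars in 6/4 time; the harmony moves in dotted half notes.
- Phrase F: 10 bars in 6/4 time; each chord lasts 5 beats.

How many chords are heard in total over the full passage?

165 chords

A: 7 bars × 6 beats = 42 beats; 2 beats/chord → 21 chords.
B: 4 bars × 6 beats = 24 beats; 0.5 beats/chord → 48 chords.
C: 15 bars × 6 beats = 90 beats; 3 beats/chord → 30 chords.
D: 10 bars × 6 beats = 60 beats; 5 beats/chord → 12 chords.
E: 21 bars × 6 beats = 126 beats; 3 beats/chord → 42 chords.
F: 10 bars × 6 beats = 60 beats; 5 beats/chord → 12 chords.
Total: 21 + 48 + 30 + 12 + 42 + 12 = 165.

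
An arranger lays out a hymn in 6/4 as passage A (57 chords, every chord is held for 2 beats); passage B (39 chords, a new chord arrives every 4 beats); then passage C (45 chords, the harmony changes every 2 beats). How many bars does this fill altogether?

60 bars

A: 57 × 2 = 114 beats = 19 bars.
B: 39 × 4 = 156 beats = 26 bars.
C: 45 × 2 = 90 beats = 15 bars.
Total: 19 + 26 + 15 = 60 bars.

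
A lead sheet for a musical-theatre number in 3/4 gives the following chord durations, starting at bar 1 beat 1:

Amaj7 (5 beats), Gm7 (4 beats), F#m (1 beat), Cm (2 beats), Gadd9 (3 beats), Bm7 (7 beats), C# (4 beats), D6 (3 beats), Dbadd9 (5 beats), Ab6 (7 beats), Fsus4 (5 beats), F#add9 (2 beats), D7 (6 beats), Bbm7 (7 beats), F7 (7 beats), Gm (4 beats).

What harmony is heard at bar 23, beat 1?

F7

Beat 1 of bar 23 is beat (23−1)×3 + 1 = 67 overall.
Running totals: Amaj7 ends at 5, Gm7 ends at 9, F#m ends at 10, Cm ends at 12, Gadd9 ends at 15, Bm7 ends at 22, C# ends at 26, D6 ends at 29, Dbadd9 ends at 34, Ab6 ends at 41, Fsus4 ends at 46, F#add9 ends at 48, D7 ends at 54, Bbm7 ends at 61, F7 ends at 68.
Beat 67 falls within F7.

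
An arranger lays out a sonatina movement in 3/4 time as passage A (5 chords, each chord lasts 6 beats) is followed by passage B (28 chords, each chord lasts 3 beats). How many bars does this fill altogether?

A: 5 × 6 = 30 beats = 10 bars.
B: 28 × 3 = 84 beats = 28 bars.
Total: 10 + 28 = 38 bars.

38 bars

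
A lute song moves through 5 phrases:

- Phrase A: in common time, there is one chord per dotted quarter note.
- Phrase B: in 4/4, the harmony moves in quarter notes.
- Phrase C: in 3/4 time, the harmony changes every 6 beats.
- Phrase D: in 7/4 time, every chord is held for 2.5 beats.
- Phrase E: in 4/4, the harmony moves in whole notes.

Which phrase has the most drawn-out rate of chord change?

Phrase C

A: 4/1.5 = 8/3 chords/bar.
B: 4/1 = 4 chords/bar.
C: 3/6 = 0.5 chords/bar.
D: 7/2.5 = 2.8 chords/bar.
E: 4/4 = 1 chord/bar.
Slowest is C at 0.5 chords/bar.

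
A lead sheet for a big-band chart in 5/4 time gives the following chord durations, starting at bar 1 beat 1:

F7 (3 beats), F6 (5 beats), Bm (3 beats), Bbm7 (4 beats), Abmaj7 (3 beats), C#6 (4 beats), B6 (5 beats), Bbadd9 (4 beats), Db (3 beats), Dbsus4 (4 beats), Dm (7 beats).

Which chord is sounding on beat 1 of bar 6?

Beat 1 of bar 6 is beat (6−1)×5 + 1 = 26 overall.
Running totals: F7 ends at 3, F6 ends at 8, Bm ends at 11, Bbm7 ends at 15, Abmaj7 ends at 18, C#6 ends at 22, B6 ends at 27.
Beat 26 falls within B6.

B6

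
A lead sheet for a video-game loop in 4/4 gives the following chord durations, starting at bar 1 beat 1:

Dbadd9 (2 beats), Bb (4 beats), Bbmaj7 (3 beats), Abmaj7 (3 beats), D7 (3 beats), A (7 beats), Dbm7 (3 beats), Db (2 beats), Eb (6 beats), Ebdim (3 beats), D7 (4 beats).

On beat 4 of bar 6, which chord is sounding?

Dbm7

Beat 4 of bar 6 is beat (6−1)×4 + 4 = 24 overall.
Running totals: Dbadd9 ends at 2, Bb ends at 6, Bbmaj7 ends at 9, Abmaj7 ends at 12, D7 ends at 15, A ends at 22, Dbm7 ends at 25.
Beat 24 falls within Dbm7.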